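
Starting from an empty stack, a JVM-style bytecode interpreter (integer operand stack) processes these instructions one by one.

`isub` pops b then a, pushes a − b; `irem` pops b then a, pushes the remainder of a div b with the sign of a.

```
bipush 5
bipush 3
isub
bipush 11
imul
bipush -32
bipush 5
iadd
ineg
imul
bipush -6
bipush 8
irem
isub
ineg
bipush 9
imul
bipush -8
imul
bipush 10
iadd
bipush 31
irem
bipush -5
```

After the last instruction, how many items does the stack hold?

2

bipush 5    5
bipush 3    5 3
isub        2
bipush 11   2 11
imul        22
bipush -32  22 -32
bipush 5    22 -32 5
iadd        22 -27
ineg        22 27
imul        594
bipush -6   594 -6
bipush 8    594 -6 8
irem        594 -6
isub        600
ineg        -600
bipush 9    -600 9
imul        -5400
bipush -8   -5400 -8
imul        43200
bipush 10   43200 10
iadd        43210
bipush 31   43210 31
irem        27
bipush -5   27 -5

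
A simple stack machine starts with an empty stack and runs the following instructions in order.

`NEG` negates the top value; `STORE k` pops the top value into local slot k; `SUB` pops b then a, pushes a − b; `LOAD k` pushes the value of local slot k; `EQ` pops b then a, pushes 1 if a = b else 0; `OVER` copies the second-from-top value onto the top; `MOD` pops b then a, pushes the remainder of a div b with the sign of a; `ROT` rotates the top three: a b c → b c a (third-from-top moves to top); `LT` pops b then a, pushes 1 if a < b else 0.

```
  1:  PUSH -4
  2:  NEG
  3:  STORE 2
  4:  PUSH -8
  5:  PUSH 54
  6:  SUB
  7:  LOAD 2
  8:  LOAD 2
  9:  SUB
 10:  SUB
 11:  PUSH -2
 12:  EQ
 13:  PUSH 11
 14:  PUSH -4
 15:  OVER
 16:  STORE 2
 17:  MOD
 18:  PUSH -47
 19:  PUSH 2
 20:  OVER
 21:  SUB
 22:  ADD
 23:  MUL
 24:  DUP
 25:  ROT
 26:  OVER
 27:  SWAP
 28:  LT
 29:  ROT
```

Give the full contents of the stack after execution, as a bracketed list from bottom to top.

PUSH -4  → [-4]
NEG      → [4]
STORE 2  → []
PUSH -8  → [-8]
PUSH 54  → [-8, 54]
SUB      → [-62]
LOAD 2   → [-62, 4]
LOAD 2   → [-62, 4, 4]
SUB      → [-62, 0]
SUB      → [-62]
PUSH -2  → [-62, -2]
EQ       → [0]
PUSH 11  → [0, 11]
PUSH -4  → [0, 11, -4]
OVER     → [0, 11, -4, 11]
STORE 2  → [0, 11, -4]
MOD      → [0, 3]
PUSH -47 → [0, 3, -47]
PUSH 2   → [0, 3, -47, 2]
OVER     → [0, 3, -47, 2, -47]
SUB      → [0, 3, -47, 49]
ADD      → [0, 3, 2]
MUL      → [0, 6]
DUP      → [0, 6, 6]
ROT      → [6, 6, 0]
OVER     → [6, 6, 0, 6]
SWAP     → [6, 6, 6, 0]
LT       → [6, 6, 0]
ROT      → [6, 0, 6]

[6, 0, 6]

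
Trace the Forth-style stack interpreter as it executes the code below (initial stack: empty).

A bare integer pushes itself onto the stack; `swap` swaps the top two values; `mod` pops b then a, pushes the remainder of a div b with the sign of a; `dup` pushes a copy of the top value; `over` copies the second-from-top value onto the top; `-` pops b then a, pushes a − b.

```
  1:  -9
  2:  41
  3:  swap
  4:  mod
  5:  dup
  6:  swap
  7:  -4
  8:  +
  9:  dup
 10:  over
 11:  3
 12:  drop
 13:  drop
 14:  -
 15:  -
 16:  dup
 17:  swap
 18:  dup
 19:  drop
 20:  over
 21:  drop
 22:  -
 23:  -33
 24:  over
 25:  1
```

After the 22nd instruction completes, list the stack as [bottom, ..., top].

-9   → [-9]
41   → [-9, 41]
swap → [41, -9]
mod  → [5]
dup  → [5, 5]
swap → [5, 5]
-4   → [5, 5, -4]
+    → [5, 1]
dup  → [5, 1, 1]
over → [5, 1, 1, 1]
3    → [5, 1, 1, 1, 3]
drop → [5, 1, 1, 1]
drop → [5, 1, 1]
-    → [5, 0]
-    → [5]
dup  → [5, 5]
swap → [5, 5]
dup  → [5, 5, 5]
drop → [5, 5]
over → [5, 5, 5]
drop → [5, 5]
-    → [0]

[0]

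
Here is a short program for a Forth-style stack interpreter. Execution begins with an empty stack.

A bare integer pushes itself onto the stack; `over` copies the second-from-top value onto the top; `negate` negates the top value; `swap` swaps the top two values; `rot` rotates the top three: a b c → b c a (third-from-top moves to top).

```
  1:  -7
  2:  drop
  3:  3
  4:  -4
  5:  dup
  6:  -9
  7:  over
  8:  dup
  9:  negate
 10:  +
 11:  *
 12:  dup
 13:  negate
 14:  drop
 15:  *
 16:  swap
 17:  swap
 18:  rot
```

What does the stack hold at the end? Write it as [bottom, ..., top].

[-4, 0, 3]

-7     : -7
drop   : (empty)
3      : 3
-4     : 3 -4
dup    : 3 -4 -4
-9     : 3 -4 -4 -9
over   : 3 -4 -4 -9 -4
dup    : 3 -4 -4 -9 -4 -4
negate : 3 -4 -4 -9 -4 4
+      : 3 -4 -4 -9 0
*      : 3 -4 -4 0
dup    : 3 -4 -4 0 0
negate : 3 -4 -4 0 0
drop   : 3 -4 -4 0
*      : 3 -4 0
swap   : 3 0 -4
swap   : 3 -4 0
rot    : -4 0 3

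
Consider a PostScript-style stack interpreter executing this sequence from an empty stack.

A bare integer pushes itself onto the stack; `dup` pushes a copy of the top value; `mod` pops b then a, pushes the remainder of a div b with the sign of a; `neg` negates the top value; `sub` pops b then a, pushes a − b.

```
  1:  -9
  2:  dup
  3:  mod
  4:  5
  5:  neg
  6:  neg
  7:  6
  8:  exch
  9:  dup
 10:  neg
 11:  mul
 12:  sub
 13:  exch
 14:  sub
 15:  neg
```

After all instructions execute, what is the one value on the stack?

-31

-9   : [-9]
dup  : [-9, -9]
mod  : [0]
5    : [0, 5]
neg  : [0, -5]
neg  : [0, 5]
6    : [0, 5, 6]
exch : [0, 6, 5]
dup  : [0, 6, 5, 5]
neg  : [0, 6, 5, -5]
mul  : [0, 6, -25]
sub  : [0, 31]
exch : [31, 0]
sub  : [31]
neg  : [-31]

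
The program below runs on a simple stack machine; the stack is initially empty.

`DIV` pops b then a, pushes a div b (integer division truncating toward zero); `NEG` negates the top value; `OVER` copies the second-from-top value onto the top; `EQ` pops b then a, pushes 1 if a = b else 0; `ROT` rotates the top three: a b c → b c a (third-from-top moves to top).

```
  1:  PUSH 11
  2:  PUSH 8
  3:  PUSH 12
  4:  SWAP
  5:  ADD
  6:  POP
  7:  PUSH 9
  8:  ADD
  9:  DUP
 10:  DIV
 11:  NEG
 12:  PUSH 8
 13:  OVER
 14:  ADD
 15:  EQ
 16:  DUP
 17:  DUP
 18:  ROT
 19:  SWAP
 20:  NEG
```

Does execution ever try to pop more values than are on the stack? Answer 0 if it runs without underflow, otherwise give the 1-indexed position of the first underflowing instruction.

0

PUSH 11  [11]
PUSH 8   [11, 8]
PUSH 12  [11, 8, 12]
SWAP     [11, 12, 8]
ADD      [11, 20]
POP      [11]
PUSH 9   [11, 9]
ADD      [20]
DUP      [20, 20]
DIV      [1]
NEG      [-1]
PUSH 8   [-1, 8]
OVER     [-1, 8, -1]
ADD      [-1, 7]
EQ       [0]
DUP      [0, 0]
DUP      [0, 0, 0]
ROT      [0, 0, 0]
SWAP     [0, 0, 0]
NEG      [0, 0, 0]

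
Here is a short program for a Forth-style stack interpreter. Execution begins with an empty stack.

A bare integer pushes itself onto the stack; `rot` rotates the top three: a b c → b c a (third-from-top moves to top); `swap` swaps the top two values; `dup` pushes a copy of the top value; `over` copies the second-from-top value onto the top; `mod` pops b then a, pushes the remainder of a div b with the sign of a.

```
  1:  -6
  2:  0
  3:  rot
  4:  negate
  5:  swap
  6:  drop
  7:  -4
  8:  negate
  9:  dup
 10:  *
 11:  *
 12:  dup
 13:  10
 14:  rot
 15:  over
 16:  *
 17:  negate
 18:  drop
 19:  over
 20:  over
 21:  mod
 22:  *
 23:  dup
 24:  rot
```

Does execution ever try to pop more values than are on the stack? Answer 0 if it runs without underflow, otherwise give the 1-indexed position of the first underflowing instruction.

-6  [-6]
0   [-6, 0]
rot  — needs 3 operands, stack has 2 → underflow

3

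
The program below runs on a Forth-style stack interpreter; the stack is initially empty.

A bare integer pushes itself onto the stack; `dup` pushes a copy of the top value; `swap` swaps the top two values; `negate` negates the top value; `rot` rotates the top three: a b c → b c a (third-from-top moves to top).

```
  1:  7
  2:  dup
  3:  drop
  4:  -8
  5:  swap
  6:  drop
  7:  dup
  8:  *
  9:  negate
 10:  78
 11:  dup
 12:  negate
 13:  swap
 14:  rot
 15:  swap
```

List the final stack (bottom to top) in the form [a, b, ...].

[-78, -64, 78]

7      → 7
dup    → 7 7
drop   → 7
-8     → 7 -8
swap   → -8 7
drop   → -8
dup    → -8 -8
*      → 64
negate → -64
78     → -64 78
dup    → -64 78 78
negate → -64 78 -78
swap   → -64 -78 78
rot    → -78 78 -64
swap   → -78 -64 78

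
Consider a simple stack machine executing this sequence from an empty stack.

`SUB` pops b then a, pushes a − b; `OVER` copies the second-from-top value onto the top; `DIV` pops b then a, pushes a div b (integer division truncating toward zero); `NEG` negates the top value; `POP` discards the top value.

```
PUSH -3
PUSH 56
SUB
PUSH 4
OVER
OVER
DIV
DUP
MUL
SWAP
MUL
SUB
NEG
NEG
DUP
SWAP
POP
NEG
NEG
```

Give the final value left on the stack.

-843

PUSH -3 → -3
PUSH 56 → -3 56
SUB     → -59
PUSH 4  → -59 4
OVER    → -59 4 -59
OVER    → -59 4 -59 4
DIV     → -59 4 -14
DUP     → -59 4 -14 -14
MUL     → -59 4 196
SWAP    → -59 196 4
MUL     → -59 784
SUB     → -843
NEG     → 843
NEG     → -843
DUP     → -843 -843
SWAP    → -843 -843
POP     → -843
NEG     → 843
NEG     → -843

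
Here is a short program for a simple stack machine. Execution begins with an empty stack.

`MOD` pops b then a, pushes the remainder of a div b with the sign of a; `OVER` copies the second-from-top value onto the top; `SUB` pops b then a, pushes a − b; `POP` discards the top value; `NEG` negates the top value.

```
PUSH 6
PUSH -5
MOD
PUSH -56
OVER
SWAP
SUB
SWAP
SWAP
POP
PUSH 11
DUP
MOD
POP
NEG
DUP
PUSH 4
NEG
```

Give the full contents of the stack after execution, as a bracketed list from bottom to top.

[-1, -1, -4]

PUSH 6   -> 6
PUSH -5  -> 6 -5
MOD      -> 1
PUSH -56 -> 1 -56
OVER     -> 1 -56 1
SWAP     -> 1 1 -56
SUB      -> 1 57
SWAP     -> 57 1
SWAP     -> 1 57
POP      -> 1
PUSH 11  -> 1 11
DUP      -> 1 11 11
MOD      -> 1 0
POP      -> 1
NEG      -> -1
DUP      -> -1 -1
PUSH 4   -> -1 -1 4
NEG      -> -1 -1 -4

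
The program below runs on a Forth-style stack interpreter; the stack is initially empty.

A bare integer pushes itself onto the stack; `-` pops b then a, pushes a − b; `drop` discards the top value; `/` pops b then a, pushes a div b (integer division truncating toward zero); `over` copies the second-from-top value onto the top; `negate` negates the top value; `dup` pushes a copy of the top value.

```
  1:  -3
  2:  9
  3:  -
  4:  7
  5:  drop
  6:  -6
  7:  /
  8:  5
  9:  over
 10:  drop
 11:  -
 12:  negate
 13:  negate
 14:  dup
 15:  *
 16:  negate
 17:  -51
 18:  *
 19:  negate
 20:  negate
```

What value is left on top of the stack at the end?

459

-3     : -3
9      : -3 9
-      : -12
7      : -12 7
drop   : -12
-6     : -12 -6
/      : 2
5      : 2 5
over   : 2 5 2
drop   : 2 5
-      : -3
negate : 3
negate : -3
dup    : -3 -3
*      : 9
negate : -9
-51    : -9 -51
*      : 459
negate : -459
negate : 459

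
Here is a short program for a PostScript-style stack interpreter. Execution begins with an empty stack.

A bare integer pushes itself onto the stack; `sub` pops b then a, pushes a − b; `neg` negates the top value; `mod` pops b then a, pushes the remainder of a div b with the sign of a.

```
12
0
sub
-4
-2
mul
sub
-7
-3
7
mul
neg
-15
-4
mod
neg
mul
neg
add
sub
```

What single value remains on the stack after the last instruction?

74

12   12
0    12 0
sub  12
-4   12 -4
-2   12 -4 -2
mul  12 8
sub  4
-7   4 -7
-3   4 -7 -3
7    4 -7 -3 7
mul  4 -7 -21
neg  4 -7 21
-15  4 -7 21 -15
-4   4 -7 21 -15 -4
mod  4 -7 21 -3
neg  4 -7 21 3
mul  4 -7 63
neg  4 -7 -63
add  4 -70
sub  74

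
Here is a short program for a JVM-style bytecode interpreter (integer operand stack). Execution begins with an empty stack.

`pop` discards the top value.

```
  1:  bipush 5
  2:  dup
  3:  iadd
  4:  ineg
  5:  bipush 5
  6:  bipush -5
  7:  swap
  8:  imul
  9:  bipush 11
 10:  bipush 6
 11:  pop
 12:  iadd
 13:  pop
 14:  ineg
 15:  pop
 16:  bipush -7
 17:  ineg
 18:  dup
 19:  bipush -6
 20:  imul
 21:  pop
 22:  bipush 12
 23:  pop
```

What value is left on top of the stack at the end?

bipush 5   5
dup        5 5
iadd       10
ineg       -10
bipush 5   -10 5
bipush -5  -10 5 -5
swap       -10 -5 5
imul       -10 -25
bipush 11  -10 -25 11
bipush 6   -10 -25 11 6
pop        -10 -25 11
iadd       -10 -14
pop        -10
ineg       10
pop        (empty)
bipush -7  -7
ineg       7
dup        7 7
bipush -6  7 7 -6
imul       7 -42
pop        7
bipush 12  7 12
pop        7

7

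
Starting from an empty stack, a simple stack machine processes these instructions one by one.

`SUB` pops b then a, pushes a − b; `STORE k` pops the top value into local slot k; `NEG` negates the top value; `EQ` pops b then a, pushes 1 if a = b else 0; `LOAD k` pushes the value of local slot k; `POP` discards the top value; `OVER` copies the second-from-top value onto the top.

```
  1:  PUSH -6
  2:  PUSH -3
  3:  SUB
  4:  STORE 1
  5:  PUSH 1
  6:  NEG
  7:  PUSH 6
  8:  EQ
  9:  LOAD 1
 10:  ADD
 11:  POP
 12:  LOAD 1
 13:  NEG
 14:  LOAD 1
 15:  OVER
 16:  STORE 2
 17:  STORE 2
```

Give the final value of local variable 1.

PUSH -6 -> [-6]
PUSH -3 -> [-6, -3]
SUB     -> [-3]
STORE 1 -> []
PUSH 1  -> [1]
NEG     -> [-1]
PUSH 6  -> [-1, 6]
EQ      -> [0]
LOAD 1  -> [0, -3]
ADD     -> [-3]
POP     -> []
LOAD 1  -> [-3]
NEG     -> [3]
LOAD 1  -> [3, -3]
OVER    -> [3, -3, 3]
STORE 2 -> [3, -3]
STORE 2 -> [3]

-3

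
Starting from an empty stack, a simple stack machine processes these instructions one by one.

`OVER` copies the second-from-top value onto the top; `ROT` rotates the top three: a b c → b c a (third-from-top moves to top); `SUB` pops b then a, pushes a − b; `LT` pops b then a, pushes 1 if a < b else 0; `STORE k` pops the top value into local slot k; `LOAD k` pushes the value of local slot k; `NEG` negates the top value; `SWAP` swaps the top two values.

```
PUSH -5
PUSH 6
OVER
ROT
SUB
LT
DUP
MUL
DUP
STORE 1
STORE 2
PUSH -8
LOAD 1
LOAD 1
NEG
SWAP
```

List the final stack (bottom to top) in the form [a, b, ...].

[-8, 0, 0]

PUSH -5 → [-5]
PUSH 6  → [-5, 6]
OVER    → [-5, 6, -5]
ROT     → [6, -5, -5]
SUB     → [6, 0]
LT      → [0]
DUP     → [0, 0]
MUL     → [0]
DUP     → [0, 0]
STORE 1 → [0]
STORE 2 → []
PUSH -8 → [-8]
LOAD 1  → [-8, 0]
LOAD 1  → [-8, 0, 0]
NEG     → [-8, 0, 0]
SWAP    → [-8, 0, 0]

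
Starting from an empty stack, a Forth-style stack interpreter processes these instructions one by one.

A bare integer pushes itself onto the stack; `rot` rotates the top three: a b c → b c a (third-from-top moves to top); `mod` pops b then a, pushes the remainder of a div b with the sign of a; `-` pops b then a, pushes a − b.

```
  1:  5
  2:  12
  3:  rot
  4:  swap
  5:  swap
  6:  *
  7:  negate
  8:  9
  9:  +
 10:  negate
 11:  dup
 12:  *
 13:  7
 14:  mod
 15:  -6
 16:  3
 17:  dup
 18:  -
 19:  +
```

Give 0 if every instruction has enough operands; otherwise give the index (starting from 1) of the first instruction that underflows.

3

5  -> [5]
12 -> [5, 12]
rot  — needs 3 operands, stack has 2 → underflow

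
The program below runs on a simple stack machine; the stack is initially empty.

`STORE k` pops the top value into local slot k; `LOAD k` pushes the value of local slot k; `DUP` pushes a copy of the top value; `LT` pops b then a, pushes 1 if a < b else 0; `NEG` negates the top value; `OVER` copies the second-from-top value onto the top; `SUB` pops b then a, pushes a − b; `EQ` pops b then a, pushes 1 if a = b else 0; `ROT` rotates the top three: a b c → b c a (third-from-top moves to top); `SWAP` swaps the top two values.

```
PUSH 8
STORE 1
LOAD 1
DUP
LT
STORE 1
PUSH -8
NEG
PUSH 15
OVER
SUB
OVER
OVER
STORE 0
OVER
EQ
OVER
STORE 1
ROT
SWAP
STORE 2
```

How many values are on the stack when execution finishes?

2

PUSH 8   [8]
STORE 1  []
LOAD 1   [8]
DUP      [8, 8]
LT       [0]
STORE 1  []
PUSH -8  [-8]
NEG      [8]
PUSH 15  [8, 15]
OVER     [8, 15, 8]
SUB      [8, 7]
OVER     [8, 7, 8]
OVER     [8, 7, 8, 7]
STORE 0  [8, 7, 8]
OVER     [8, 7, 8, 7]
EQ       [8, 7, 0]
OVER     [8, 7, 0, 7]
STORE 1  [8, 7, 0]
ROT      [7, 0, 8]
SWAP     [7, 8, 0]
STORE 2  [7, 8]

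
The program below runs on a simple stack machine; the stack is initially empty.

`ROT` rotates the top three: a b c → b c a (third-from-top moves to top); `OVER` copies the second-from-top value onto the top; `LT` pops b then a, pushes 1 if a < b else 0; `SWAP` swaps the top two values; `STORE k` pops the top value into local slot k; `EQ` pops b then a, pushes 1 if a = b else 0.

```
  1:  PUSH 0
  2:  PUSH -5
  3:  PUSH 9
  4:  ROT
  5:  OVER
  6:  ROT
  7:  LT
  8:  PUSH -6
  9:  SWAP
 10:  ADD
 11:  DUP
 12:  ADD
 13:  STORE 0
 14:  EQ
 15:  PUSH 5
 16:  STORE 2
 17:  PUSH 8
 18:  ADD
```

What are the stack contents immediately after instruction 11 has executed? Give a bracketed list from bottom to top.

[-5, 0, -6, -6]

PUSH 0  : 0
PUSH -5 : 0 -5
PUSH 9  : 0 -5 9
ROT     : -5 9 0
OVER    : -5 9 0 9
ROT     : -5 0 9 9
LT      : -5 0 0
PUSH -6 : -5 0 0 -6
SWAP    : -5 0 -6 0
ADD     : -5 0 -6
DUP     : -5 0 -6 -6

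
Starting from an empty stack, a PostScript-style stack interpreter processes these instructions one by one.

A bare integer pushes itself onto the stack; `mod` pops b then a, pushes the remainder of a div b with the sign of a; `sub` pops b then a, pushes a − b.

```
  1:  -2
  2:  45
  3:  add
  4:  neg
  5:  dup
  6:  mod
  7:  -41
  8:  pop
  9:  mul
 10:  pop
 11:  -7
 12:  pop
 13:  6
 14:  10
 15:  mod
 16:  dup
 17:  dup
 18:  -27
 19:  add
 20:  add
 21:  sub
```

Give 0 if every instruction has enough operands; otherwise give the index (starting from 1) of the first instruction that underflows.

9

-2  → -2
45  → -2 45
add → 43
neg → -43
dup → -43 -43
mod → 0
-41 → 0 -41
pop → 0
mul  — needs 2 operands, stack has 1 → underflow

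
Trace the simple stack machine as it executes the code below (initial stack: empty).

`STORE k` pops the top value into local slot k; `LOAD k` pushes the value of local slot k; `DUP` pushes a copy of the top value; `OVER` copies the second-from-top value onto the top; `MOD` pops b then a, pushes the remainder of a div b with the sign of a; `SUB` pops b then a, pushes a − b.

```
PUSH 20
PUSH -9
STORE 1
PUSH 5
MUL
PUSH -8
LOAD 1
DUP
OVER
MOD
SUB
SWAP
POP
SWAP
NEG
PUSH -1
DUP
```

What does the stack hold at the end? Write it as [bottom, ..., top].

[-9, -100, -1, -1]

PUSH 20  20
PUSH -9  20 -9
STORE 1  20
PUSH 5   20 5
MUL      100
PUSH -8  100 -8
LOAD 1   100 -8 -9
DUP      100 -8 -9 -9
OVER     100 -8 -9 -9 -9
MOD      100 -8 -9 0
SUB      100 -8 -9
SWAP     100 -9 -8
POP      100 -9
SWAP     -9 100
NEG      -9 -100
PUSH -1  -9 -100 -1
DUP      -9 -100 -1 -1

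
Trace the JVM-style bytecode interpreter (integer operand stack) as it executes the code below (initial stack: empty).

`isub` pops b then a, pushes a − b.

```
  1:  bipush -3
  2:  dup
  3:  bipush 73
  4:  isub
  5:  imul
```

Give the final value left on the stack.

228

bipush -3 : -3
dup       : -3 -3
bipush 73 : -3 -3 73
isub      : -3 -76
imul      : 228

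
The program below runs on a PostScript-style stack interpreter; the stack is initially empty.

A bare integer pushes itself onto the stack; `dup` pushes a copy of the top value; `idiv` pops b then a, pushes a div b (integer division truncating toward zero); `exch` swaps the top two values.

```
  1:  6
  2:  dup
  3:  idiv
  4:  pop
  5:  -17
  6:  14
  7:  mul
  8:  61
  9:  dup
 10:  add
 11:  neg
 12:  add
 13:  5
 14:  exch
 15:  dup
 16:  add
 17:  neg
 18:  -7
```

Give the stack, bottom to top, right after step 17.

[5, 720]

6     6
dup   6 6
idiv  1
pop   (empty)
-17   -17
14    -17 14
mul   -238
61    -238 61
dup   -238 61 61
add   -238 122
neg   -238 -122
add   -360
5     -360 5
exch  5 -360
dup   5 -360 -360
add   5 -720
neg   5 720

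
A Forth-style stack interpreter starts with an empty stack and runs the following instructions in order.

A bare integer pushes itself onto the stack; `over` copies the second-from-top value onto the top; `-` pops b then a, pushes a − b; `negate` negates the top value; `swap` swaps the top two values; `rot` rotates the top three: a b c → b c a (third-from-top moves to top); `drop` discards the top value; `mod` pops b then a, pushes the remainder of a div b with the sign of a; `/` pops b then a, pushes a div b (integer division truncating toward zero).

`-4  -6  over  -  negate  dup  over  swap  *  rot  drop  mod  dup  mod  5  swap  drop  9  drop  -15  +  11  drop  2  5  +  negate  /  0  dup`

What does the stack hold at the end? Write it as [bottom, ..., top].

-4     : -4
-6     : -4 -6
over   : -4 -6 -4
-      : -4 -2
negate : -4 2
dup    : -4 2 2
over   : -4 2 2 2
swap   : -4 2 2 2
*      : -4 2 4
rot    : 2 4 -4
drop   : 2 4
mod    : 2
dup    : 2 2
mod    : 0
5      : 0 5
swap   : 5 0
drop   : 5
9      : 5 9
drop   : 5
-15    : 5 -15
+      : -10
11     : -10 11
drop   : -10
2      : -10 2
5      : -10 2 5
+      : -10 7
negate : -10 -7
/      : 1
0      : 1 0
dup    : 1 0 0

[1, 0, 0]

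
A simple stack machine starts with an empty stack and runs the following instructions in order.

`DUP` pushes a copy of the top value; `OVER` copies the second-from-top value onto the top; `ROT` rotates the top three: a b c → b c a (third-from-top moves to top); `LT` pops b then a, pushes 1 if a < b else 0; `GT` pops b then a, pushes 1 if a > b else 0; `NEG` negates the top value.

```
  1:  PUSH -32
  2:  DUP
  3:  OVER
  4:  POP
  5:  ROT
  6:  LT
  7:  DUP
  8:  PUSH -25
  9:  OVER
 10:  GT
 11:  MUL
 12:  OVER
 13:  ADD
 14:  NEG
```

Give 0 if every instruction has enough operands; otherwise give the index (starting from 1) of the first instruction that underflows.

5

PUSH -32 → -32
DUP      → -32 -32
OVER     → -32 -32 -32
POP      → -32 -32
ROT  — needs 3 operands, stack has 2 → underflow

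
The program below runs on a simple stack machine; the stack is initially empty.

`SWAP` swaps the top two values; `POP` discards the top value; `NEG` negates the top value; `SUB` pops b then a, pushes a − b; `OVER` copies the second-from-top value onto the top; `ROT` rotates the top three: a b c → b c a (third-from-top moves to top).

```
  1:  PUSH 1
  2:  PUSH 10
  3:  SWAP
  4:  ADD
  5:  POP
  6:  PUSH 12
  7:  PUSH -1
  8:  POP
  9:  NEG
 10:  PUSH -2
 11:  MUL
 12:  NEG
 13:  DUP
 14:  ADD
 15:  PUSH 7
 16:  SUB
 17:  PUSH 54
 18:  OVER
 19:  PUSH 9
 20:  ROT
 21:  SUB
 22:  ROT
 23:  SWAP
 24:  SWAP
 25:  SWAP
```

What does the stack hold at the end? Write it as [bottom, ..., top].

PUSH 1  -> [1]
PUSH 10 -> [1, 10]
SWAP    -> [10, 1]
ADD     -> [11]
POP     -> []
PUSH 12 -> [12]
PUSH -1 -> [12, -1]
POP     -> [12]
NEG     -> [-12]
PUSH -2 -> [-12, -2]
MUL     -> [24]
NEG     -> [-24]
DUP     -> [-24, -24]
ADD     -> [-48]
PUSH 7  -> [-48, 7]
SUB     -> [-55]
PUSH 54 -> [-55, 54]
OVER    -> [-55, 54, -55]
PUSH 9  -> [-55, 54, -55, 9]
ROT     -> [-55, -55, 9, 54]
SUB     -> [-55, -55, -45]
ROT     -> [-55, -45, -55]
SWAP    -> [-55, -55, -45]
SWAP    -> [-55, -45, -55]
SWAP    -> [-55, -55, -45]

[-55, -55, -45]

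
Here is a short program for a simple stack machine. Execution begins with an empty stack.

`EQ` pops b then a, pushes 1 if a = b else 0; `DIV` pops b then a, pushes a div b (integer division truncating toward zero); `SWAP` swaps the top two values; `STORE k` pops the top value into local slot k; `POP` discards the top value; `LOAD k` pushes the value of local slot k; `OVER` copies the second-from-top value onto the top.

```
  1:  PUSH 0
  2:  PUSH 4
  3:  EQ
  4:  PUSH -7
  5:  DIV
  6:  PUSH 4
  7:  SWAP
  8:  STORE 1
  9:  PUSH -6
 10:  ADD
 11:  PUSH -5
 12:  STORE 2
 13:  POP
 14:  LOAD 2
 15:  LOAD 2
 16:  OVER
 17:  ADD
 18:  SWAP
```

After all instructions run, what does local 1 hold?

PUSH 0  : 0
PUSH 4  : 0 4
EQ      : 0
PUSH -7 : 0 -7
DIV     : 0
PUSH 4  : 0 4
SWAP    : 4 0
STORE 1 : 4
PUSH -6 : 4 -6
ADD     : -2
PUSH -5 : -2 -5
STORE 2 : -2
POP     : (empty)
LOAD 2  : -5
LOAD 2  : -5 -5
OVER    : -5 -5 -5
ADD     : -5 -10
SWAP    : -10 -5

0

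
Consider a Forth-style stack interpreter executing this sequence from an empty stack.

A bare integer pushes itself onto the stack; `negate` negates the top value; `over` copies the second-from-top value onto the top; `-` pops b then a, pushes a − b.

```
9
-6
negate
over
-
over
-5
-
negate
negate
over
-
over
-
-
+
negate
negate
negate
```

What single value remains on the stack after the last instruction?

14

9      → [9]
-6     → [9, -6]
negate → [9, 6]
over   → [9, 6, 9]
-      → [9, -3]
over   → [9, -3, 9]
-5     → [9, -3, 9, -5]
-      → [9, -3, 14]
negate → [9, -3, -14]
negate → [9, -3, 14]
over   → [9, -3, 14, -3]
-      → [9, -3, 17]
over   → [9, -3, 17, -3]
-      → [9, -3, 20]
-      → [9, -23]
+      → [-14]
negate → [14]
negate → [-14]
negate → [14]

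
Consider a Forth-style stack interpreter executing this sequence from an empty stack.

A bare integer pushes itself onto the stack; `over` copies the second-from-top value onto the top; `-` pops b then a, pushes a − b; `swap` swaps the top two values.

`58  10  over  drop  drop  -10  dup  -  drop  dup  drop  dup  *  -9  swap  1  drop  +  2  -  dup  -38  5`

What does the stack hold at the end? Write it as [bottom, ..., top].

58   → 58
10   → 58 10
over → 58 10 58
drop → 58 10
drop → 58
-10  → 58 -10
dup  → 58 -10 -10
-    → 58 0
drop → 58
dup  → 58 58
drop → 58
dup  → 58 58
*    → 3364
-9   → 3364 -9
swap → -9 3364
1    → -9 3364 1
drop → -9 3364
+    → 3355
2    → 3355 2
-    → 3353
dup  → 3353 3353
-38  → 3353 3353 -38
5    → 3353 3353 -38 5

[3353, 3353, -38, 5]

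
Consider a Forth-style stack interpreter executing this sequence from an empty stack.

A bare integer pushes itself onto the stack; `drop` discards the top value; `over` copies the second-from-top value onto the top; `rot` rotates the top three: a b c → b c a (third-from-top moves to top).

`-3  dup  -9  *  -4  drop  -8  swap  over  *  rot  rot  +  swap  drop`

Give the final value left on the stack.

-3   : -3
dup  : -3 -3
-9   : -3 -3 -9
*    : -3 27
-4   : -3 27 -4
drop : -3 27
-8   : -3 27 -8
swap : -3 -8 27
over : -3 -8 27 -8
*    : -3 -8 -216
rot  : -8 -216 -3
rot  : -216 -3 -8
+    : -216 -11
swap : -11 -216
drop : -11

-11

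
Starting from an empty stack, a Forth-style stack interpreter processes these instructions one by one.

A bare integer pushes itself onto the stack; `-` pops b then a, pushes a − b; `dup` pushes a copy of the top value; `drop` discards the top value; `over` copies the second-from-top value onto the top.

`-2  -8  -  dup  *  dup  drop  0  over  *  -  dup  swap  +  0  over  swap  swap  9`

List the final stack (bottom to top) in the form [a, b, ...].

[72, 0, 72, 9]

-2   : -2
-8   : -2 -8
-    : 6
dup  : 6 6
*    : 36
dup  : 36 36
drop : 36
0    : 36 0
over : 36 0 36
*    : 36 0
-    : 36
dup  : 36 36
swap : 36 36
+    : 72
0    : 72 0
over : 72 0 72
swap : 72 72 0
swap : 72 0 72
9    : 72 0 72 9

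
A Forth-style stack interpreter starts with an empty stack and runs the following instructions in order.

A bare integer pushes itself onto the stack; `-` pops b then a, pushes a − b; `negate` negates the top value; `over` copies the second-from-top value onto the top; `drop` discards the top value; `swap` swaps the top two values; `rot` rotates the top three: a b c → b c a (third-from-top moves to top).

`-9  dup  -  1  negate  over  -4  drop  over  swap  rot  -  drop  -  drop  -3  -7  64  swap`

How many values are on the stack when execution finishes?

3

-9      -9
dup     -9 -9
-       0
1       0 1
negate  0 -1
over    0 -1 0
-4      0 -1 0 -4
drop    0 -1 0
over    0 -1 0 -1
swap    0 -1 -1 0
rot     0 -1 0 -1
-       0 -1 1
drop    0 -1
-       1
drop    (empty)
-3      -3
-7      -3 -7
64      -3 -7 64
swap    -3 64 -7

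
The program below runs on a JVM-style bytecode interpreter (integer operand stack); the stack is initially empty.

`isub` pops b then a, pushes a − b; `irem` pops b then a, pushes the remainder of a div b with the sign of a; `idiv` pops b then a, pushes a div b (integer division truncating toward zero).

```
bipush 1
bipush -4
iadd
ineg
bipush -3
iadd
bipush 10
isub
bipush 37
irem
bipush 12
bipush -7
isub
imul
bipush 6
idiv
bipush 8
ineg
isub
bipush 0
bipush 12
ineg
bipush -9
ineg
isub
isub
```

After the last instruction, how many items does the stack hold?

bipush 1  : 1
bipush -4 : 1 -4
iadd      : -3
ineg      : 3
bipush -3 : 3 -3
iadd      : 0
bipush 10 : 0 10
isub      : -10
bipush 37 : -10 37
irem      : -10
bipush 12 : -10 12
bipush -7 : -10 12 -7
isub      : -10 19
imul      : -190
bipush 6  : -190 6
idiv      : -31
bipush 8  : -31 8
ineg      : -31 -8
isub      : -23
bipush 0  : -23 0
bipush 12 : -23 0 12
ineg      : -23 0 -12
bipush -9 : -23 0 -12 -9
ineg      : -23 0 -12 9
isub      : -23 0 -21
isub      : -23 21

2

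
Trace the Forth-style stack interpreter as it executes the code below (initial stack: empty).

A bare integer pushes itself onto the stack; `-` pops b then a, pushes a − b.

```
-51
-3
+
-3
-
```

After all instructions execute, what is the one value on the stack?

-51

-51  -51
-3   -51 -3
+    -54
-3   -54 -3
-    -51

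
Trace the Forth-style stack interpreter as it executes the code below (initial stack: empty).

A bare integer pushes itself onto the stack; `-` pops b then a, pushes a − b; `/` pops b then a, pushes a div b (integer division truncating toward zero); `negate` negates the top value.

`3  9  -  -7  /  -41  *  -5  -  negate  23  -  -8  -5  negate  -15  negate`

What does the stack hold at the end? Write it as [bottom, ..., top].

3       3
9       3 9
-       -6
-7      -6 -7
/       0
-41     0 -41
*       0
-5      0 -5
-       5
negate  -5
23      -5 23
-       -28
-8      -28 -8
-5      -28 -8 -5
negate  -28 -8 5
-15     -28 -8 5 -15
negate  -28 -8 5 15

[-28, -8, 5, 15]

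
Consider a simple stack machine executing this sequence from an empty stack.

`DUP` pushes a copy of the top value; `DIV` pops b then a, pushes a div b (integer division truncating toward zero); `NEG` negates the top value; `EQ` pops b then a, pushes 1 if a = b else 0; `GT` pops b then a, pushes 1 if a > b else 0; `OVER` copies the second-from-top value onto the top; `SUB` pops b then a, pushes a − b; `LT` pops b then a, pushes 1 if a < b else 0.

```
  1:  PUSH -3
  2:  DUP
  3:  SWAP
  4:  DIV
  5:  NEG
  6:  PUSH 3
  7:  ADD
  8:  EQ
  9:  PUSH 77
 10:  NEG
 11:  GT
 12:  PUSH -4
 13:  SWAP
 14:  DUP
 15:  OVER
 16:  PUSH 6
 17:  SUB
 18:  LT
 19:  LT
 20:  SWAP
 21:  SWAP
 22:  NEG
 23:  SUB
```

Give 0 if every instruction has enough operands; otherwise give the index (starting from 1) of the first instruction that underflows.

PUSH -3 → [-3]
DUP     → [-3, -3]
SWAP    → [-3, -3]
DIV     → [1]
NEG     → [-1]
PUSH 3  → [-1, 3]
ADD     → [2]
EQ  — needs 2 operands, stack has 1 → underflow

8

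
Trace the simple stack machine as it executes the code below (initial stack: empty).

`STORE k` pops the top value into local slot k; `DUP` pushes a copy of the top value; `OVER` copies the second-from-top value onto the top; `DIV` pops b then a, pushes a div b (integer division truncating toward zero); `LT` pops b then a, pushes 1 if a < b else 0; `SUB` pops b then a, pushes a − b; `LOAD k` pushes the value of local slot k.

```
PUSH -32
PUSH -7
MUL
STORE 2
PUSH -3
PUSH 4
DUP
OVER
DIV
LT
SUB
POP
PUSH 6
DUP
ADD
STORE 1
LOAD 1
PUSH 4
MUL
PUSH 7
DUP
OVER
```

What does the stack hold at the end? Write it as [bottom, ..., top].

[48, 7, 7, 7]

PUSH -32 → -32
PUSH -7  → -32 -7
MUL      → 224
STORE 2  → (empty)
PUSH -3  → -3
PUSH 4   → -3 4
DUP      → -3 4 4
OVER     → -3 4 4 4
DIV      → -3 4 1
LT       → -3 0
SUB      → -3
POP      → (empty)
PUSH 6   → 6
DUP      → 6 6
ADD      → 12
STORE 1  → (empty)
LOAD 1   → 12
PUSH 4   → 12 4
MUL      → 48
PUSH 7   → 48 7
DUP      → 48 7 7
OVER     → 48 7 7 7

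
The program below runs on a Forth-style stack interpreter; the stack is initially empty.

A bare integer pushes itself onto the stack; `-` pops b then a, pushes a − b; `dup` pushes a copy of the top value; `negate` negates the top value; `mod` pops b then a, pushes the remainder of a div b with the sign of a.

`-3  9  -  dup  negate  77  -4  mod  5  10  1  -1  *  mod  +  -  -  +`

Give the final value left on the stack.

-3      [-3]
9       [-3, 9]
-       [-12]
dup     [-12, -12]
negate  [-12, 12]
77      [-12, 12, 77]
-4      [-12, 12, 77, -4]
mod     [-12, 12, 1]
5       [-12, 12, 1, 5]
10      [-12, 12, 1, 5, 10]
1       [-12, 12, 1, 5, 10, 1]
-1      [-12, 12, 1, 5, 10, 1, -1]
*       [-12, 12, 1, 5, 10, -1]
mod     [-12, 12, 1, 5, 0]
+       [-12, 12, 1, 5]
-       [-12, 12, -4]
-       [-12, 16]
+       [4]

4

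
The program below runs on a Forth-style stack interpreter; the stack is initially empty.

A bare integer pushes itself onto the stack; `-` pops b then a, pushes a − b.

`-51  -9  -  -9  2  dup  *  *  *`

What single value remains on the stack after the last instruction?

1512

-51 : -51
-9  : -51 -9
-   : -42
-9  : -42 -9
2   : -42 -9 2
dup : -42 -9 2 2
*   : -42 -9 4
*   : -42 -36
*   : 1512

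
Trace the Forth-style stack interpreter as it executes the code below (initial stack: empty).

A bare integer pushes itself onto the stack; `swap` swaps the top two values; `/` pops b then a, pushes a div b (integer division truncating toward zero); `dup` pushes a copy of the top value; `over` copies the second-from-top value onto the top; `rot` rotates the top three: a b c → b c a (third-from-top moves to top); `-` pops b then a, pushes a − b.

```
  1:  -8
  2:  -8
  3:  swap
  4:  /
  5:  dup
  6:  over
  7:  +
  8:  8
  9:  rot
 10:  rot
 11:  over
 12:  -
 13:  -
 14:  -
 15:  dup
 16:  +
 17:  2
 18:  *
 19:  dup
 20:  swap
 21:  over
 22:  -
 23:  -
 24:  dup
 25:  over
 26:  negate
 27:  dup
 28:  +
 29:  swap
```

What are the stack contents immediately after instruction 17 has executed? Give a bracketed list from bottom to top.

-8   → -8
-8   → -8 -8
swap → -8 -8
/    → 1
dup  → 1 1
over → 1 1 1
+    → 1 2
8    → 1 2 8
rot  → 2 8 1
rot  → 8 1 2
over → 8 1 2 1
-    → 8 1 1
-    → 8 0
-    → 8
dup  → 8 8
+    → 16
2    → 16 2

[16, 2]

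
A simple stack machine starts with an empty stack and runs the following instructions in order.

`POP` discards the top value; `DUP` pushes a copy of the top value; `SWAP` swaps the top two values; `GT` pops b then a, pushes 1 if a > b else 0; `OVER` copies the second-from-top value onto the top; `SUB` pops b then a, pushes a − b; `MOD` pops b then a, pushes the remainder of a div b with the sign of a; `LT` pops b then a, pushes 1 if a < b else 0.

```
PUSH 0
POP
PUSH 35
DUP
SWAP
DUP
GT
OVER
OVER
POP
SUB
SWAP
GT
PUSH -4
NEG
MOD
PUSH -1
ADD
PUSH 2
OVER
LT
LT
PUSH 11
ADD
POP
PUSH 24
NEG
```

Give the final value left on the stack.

-24

PUSH 0   [0]
POP      []
PUSH 35  [35]
DUP      [35, 35]
SWAP     [35, 35]
DUP      [35, 35, 35]
GT       [35, 0]
OVER     [35, 0, 35]
OVER     [35, 0, 35, 0]
POP      [35, 0, 35]
SUB      [35, -35]
SWAP     [-35, 35]
GT       [0]
PUSH -4  [0, -4]
NEG      [0, 4]
MOD      [0]
PUSH -1  [0, -1]
ADD      [-1]
PUSH 2   [-1, 2]
OVER     [-1, 2, -1]
LT       [-1, 0]
LT       [1]
PUSH 11  [1, 11]
ADD      [12]
POP      []
PUSH 24  [24]
NEG      [-24]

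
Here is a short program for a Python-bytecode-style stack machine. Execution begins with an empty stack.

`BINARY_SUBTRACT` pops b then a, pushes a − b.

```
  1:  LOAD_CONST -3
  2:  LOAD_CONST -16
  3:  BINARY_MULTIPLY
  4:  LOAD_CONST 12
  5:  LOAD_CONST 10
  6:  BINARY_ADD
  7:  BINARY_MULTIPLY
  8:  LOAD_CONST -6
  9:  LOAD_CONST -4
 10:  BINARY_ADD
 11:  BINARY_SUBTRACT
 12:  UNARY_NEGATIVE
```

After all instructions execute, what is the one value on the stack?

-1066

LOAD_CONST -3   -> [-3]
LOAD_CONST -16  -> [-3, -16]
BINARY_MULTIPLY -> [48]
LOAD_CONST 12   -> [48, 12]
LOAD_CONST 10   -> [48, 12, 10]
BINARY_ADD      -> [48, 22]
BINARY_MULTIPLY -> [1056]
LOAD_CONST -6   -> [1056, -6]
LOAD_CONST -4   -> [1056, -6, -4]
BINARY_ADD      -> [1056, -10]
BINARY_SUBTRACT -> [1066]
UNARY_NEGATIVE  -> [-1066]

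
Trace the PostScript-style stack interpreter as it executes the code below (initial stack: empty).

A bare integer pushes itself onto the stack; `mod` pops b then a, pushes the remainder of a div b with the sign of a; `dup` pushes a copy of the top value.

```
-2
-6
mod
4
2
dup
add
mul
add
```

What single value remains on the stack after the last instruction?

-2  -> [-2]
-6  -> [-2, -6]
mod -> [-2]
4   -> [-2, 4]
2   -> [-2, 4, 2]
dup -> [-2, 4, 2, 2]
add -> [-2, 4, 4]
mul -> [-2, 16]
add -> [14]

14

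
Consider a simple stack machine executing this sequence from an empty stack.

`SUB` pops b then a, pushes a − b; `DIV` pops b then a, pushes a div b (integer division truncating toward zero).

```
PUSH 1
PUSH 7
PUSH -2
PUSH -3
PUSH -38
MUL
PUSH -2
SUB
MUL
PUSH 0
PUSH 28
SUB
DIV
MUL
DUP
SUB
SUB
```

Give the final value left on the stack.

PUSH 1   → [1]
PUSH 7   → [1, 7]
PUSH -2  → [1, 7, -2]
PUSH -3  → [1, 7, -2, -3]
PUSH -38 → [1, 7, -2, -3, -38]
MUL      → [1, 7, -2, 114]
PUSH -2  → [1, 7, -2, 114, -2]
SUB      → [1, 7, -2, 116]
MUL      → [1, 7, -232]
PUSH 0   → [1, 7, -232, 0]
PUSH 28  → [1, 7, -232, 0, 28]
SUB      → [1, 7, -232, -28]
DIV      → [1, 7, 8]
MUL      → [1, 56]
DUP      → [1, 56, 56]
SUB      → [1, 0]
SUB      → [1]

1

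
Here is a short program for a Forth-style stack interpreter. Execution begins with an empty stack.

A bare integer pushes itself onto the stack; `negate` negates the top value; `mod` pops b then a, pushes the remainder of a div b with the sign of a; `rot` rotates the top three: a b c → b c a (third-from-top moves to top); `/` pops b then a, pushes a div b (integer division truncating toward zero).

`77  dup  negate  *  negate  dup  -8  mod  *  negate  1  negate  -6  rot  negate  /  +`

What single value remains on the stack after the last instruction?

-1

77     : [77]
dup    : [77, 77]
negate : [77, -77]
*      : [-5929]
negate : [5929]
dup    : [5929, 5929]
-8     : [5929, 5929, -8]
mod    : [5929, 1]
*      : [5929]
negate : [-5929]
1      : [-5929, 1]
negate : [-5929, -1]
-6     : [-5929, -1, -6]
rot    : [-1, -6, -5929]
negate : [-1, -6, 5929]
/      : [-1, 0]
+      : [-1]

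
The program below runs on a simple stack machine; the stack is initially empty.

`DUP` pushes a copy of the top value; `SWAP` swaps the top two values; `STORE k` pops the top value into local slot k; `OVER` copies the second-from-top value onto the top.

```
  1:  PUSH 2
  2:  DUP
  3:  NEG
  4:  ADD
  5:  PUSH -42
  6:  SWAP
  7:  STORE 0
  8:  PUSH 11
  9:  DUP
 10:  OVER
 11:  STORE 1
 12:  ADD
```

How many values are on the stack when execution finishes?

PUSH 2    2
DUP       2 2
NEG       2 -2
ADD       0
PUSH -42  0 -42
SWAP      -42 0
STORE 0   -42
PUSH 11   -42 11
DUP       -42 11 11
OVER      -42 11 11 11
STORE 1   -42 11 11
ADD       -42 22

2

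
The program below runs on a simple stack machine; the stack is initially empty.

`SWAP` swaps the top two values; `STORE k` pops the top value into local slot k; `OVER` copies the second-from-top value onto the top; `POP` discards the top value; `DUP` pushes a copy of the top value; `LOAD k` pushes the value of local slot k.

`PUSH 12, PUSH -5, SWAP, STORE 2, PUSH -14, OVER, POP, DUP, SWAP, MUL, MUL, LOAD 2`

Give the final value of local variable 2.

12

PUSH 12  → [12]
PUSH -5  → [12, -5]
SWAP     → [-5, 12]
STORE 2  → [-5]
PUSH -14 → [-5, -14]
OVER     → [-5, -14, -5]
POP      → [-5, -14]
DUP      → [-5, -14, -14]
SWAP     → [-5, -14, -14]
MUL      → [-5, 196]
MUL      → [-980]
LOAD 2   → [-980, 12]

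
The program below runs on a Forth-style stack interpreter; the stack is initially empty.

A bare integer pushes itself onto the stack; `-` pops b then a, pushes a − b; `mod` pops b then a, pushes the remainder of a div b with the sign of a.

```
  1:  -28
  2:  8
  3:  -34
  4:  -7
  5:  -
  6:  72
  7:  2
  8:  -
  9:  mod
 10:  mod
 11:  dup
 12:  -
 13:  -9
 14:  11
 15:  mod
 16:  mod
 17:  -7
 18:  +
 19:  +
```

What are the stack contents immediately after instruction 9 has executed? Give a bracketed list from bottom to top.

-28  -28
8    -28 8
-34  -28 8 -34
-7   -28 8 -34 -7
-    -28 8 -27
72   -28 8 -27 72
2    -28 8 -27 72 2
-    -28 8 -27 70
mod  -28 8 -27

[-28, 8, -27]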